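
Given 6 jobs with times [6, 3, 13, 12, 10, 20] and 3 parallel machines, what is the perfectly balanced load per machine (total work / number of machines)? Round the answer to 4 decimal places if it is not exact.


Total processing time = 6 + 3 + 13 + 12 + 10 + 20 = 64
Number of machines = 3
Ideal balanced load = 64 / 3 = 21.3333

21.3333


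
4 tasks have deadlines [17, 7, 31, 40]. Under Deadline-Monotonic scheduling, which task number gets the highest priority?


Sort tasks by relative deadline (ascending):
  Task 2: deadline = 7
  Task 1: deadline = 17
  Task 3: deadline = 31
  Task 4: deadline = 40
Priority order (highest first): [2, 1, 3, 4]
Highest priority task = 2

2


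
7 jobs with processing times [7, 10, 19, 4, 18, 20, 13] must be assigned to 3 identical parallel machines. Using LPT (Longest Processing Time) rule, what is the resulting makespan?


Sort jobs in decreasing order (LPT): [20, 19, 18, 13, 10, 7, 4]
Assign each job to the least loaded machine:
  Machine 1: jobs [20, 7, 4], load = 31
  Machine 2: jobs [19, 10], load = 29
  Machine 3: jobs [18, 13], load = 31
Makespan = max load = 31

31


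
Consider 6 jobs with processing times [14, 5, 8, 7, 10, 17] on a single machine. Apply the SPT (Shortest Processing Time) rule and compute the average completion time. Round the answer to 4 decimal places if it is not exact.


Sort jobs by processing time (SPT order): [5, 7, 8, 10, 14, 17]
Compute completion times sequentially:
  Job 1: processing = 5, completes at 5
  Job 2: processing = 7, completes at 12
  Job 3: processing = 8, completes at 20
  Job 4: processing = 10, completes at 30
  Job 5: processing = 14, completes at 44
  Job 6: processing = 17, completes at 61
Sum of completion times = 172
Average completion time = 172/6 = 28.6667

28.6667


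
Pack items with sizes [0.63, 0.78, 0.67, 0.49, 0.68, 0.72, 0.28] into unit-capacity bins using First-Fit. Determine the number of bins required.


Place items sequentially using First-Fit:
  Item 0.63 -> new Bin 1
  Item 0.78 -> new Bin 2
  Item 0.67 -> new Bin 3
  Item 0.49 -> new Bin 4
  Item 0.68 -> new Bin 5
  Item 0.72 -> new Bin 6
  Item 0.28 -> Bin 1 (now 0.91)
Total bins used = 6

6


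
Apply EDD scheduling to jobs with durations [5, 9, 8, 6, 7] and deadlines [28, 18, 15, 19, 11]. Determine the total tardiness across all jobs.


Sort by due date (EDD order): [(7, 11), (8, 15), (9, 18), (6, 19), (5, 28)]
Compute completion times and tardiness:
  Job 1: p=7, d=11, C=7, tardiness=max(0,7-11)=0
  Job 2: p=8, d=15, C=15, tardiness=max(0,15-15)=0
  Job 3: p=9, d=18, C=24, tardiness=max(0,24-18)=6
  Job 4: p=6, d=19, C=30, tardiness=max(0,30-19)=11
  Job 5: p=5, d=28, C=35, tardiness=max(0,35-28)=7
Total tardiness = 24

24


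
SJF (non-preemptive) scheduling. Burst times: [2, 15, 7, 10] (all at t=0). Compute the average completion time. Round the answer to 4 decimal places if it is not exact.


SJF order (ascending): [2, 7, 10, 15]
Completion times:
  Job 1: burst=2, C=2
  Job 2: burst=7, C=9
  Job 3: burst=10, C=19
  Job 4: burst=15, C=34
Average completion = 64/4 = 16.0

16.0


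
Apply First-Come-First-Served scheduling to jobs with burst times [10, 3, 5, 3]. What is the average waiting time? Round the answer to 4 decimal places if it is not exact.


FCFS order (as given): [10, 3, 5, 3]
Waiting times:
  Job 1: wait = 0
  Job 2: wait = 10
  Job 3: wait = 13
  Job 4: wait = 18
Sum of waiting times = 41
Average waiting time = 41/4 = 10.25

10.25


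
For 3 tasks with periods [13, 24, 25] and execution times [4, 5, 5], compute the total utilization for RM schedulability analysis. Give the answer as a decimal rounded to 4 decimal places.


Compute individual utilizations (exact fractions):
  Task 1: C/T = 4/13 (approx. 0.3077)
  Task 2: C/T = 5/24 (approx. 0.2083)
  Task 3: C/T = 5/25 = 1/5 (approx. 0.2)
Total utilization U = 4/13 + 5/24 + 1/5 = 1117/1560
Rounded to 4 decimal places: U = 0.7160
RM (Liu & Layland) bound for 3 tasks = 0.779763; compare with U = 1117/1560 (approx. 0.716026)
U <= bound, so schedulable by RM sufficient condition.

0.7160


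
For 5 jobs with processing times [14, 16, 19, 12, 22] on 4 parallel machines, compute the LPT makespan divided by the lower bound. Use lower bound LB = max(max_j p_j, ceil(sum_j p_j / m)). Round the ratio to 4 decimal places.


LPT order: [22, 19, 16, 14, 12]
Machine loads after assignment: [22, 19, 16, 26]
LPT makespan = 26
Lower bound = max(max_job, ceil(total/4)) = max(22, 21) = 22
Ratio = 26 / 22 = 1.1818

1.1818


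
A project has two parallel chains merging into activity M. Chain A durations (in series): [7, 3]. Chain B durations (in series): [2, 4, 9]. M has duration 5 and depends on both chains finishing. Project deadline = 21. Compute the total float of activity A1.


Forward pass: ES(A1) = sum of predecessors on chain A = 0
EF = ES + duration = 0 + 7 = 7
Backward pass: LF(M) = deadline = 21; LS(M) = 21 - 5 = 16
LF(A1) = LS(M) - sum(successors on chain A) = 16 - 3 = 13
LS = LF - duration = 13 - 7 = 6
Total float = LS - ES = 6 - 0 = 6

6


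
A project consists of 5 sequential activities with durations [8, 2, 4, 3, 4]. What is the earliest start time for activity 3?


Activity 3 starts after activities 1 through 2 complete.
Predecessor durations: [8, 2]
ES = 8 + 2 = 10

10


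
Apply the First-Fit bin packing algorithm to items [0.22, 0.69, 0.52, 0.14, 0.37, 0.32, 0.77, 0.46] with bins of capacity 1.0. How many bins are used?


Place items sequentially using First-Fit:
  Item 0.22 -> new Bin 1
  Item 0.69 -> Bin 1 (now 0.91)
  Item 0.52 -> new Bin 2
  Item 0.14 -> Bin 2 (now 0.66)
  Item 0.37 -> new Bin 3
  Item 0.32 -> Bin 2 (now 0.98)
  Item 0.77 -> new Bin 4
  Item 0.46 -> Bin 3 (now 0.83)
Total bins used = 4

4


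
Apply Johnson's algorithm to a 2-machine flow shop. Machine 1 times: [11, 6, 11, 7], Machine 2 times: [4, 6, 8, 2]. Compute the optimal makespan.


Apply Johnson's rule:
  Group 1 (a <= b): [(2, 6, 6)]
  Group 2 (a > b): [(3, 11, 8), (1, 11, 4), (4, 7, 2)]
Optimal job order: [2, 3, 1, 4]
Schedule:
  Job 2: M1 done at 6, M2 done at 12
  Job 3: M1 done at 17, M2 done at 25
  Job 1: M1 done at 28, M2 done at 32
  Job 4: M1 done at 35, M2 done at 37
Makespan = 37

37


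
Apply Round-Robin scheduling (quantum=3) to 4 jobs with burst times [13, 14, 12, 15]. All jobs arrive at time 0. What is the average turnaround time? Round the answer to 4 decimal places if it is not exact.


Time quantum = 3
Execution trace:
  J1 runs 3 units, time = 3
  J2 runs 3 units, time = 6
  J3 runs 3 units, time = 9
  J4 runs 3 units, time = 12
  J1 runs 3 units, time = 15
  J2 runs 3 units, time = 18
  J3 runs 3 units, time = 21
  J4 runs 3 units, time = 24
  J1 runs 3 units, time = 27
  J2 runs 3 units, time = 30
  J3 runs 3 units, time = 33
  J4 runs 3 units, time = 36
  J1 runs 3 units, time = 39
  J2 runs 3 units, time = 42
  J3 runs 3 units, time = 45
  J4 runs 3 units, time = 48
  J1 runs 1 units, time = 49
  J2 runs 2 units, time = 51
  J4 runs 3 units, time = 54
Finish times: [49, 51, 45, 54]
Average turnaround = 199/4 = 49.75

49.75


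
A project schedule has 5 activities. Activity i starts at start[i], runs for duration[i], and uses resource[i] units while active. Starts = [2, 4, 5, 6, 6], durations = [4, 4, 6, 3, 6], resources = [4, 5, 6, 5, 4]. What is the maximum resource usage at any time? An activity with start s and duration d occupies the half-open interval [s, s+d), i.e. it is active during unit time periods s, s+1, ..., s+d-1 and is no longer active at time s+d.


Each activity i is active on [start_i, start_i + duration_i).
Compute total resource usage per time slot:
  t=0: active resources = [], total = 0
  t=1: active resources = [], total = 0
  t=2: active resources = [4], total = 4
  t=3: active resources = [4], total = 4
  t=4: active resources = [4, 5], total = 9
  t=5: active resources = [4, 5, 6], total = 15
  t=6: active resources = [5, 6, 5, 4], total = 20
  t=7: active resources = [5, 6, 5, 4], total = 20
  t=8: active resources = [6, 5, 4], total = 15
  t=9: active resources = [6, 4], total = 10
  t=10: active resources = [6, 4], total = 10
  t=11: active resources = [4], total = 4
Peak resource demand = 20

20


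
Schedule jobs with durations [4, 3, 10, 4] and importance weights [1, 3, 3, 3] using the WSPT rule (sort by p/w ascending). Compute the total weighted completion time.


Compute p/w ratios and sort ascending (WSPT): [(3, 3), (4, 3), (10, 3), (4, 1)]
Compute weighted completion times:
  Job (p=3,w=3): C=3, w*C=3*3=9
  Job (p=4,w=3): C=7, w*C=3*7=21
  Job (p=10,w=3): C=17, w*C=3*17=51
  Job (p=4,w=1): C=21, w*C=1*21=21
Total weighted completion time = 102

102


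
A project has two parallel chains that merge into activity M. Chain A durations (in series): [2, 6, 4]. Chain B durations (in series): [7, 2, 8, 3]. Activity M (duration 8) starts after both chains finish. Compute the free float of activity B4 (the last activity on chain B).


ES(B4) = sum of predecessors on chain B = 17
EF(B4) = ES + duration = 17 + 3 = 20
Successor of B4 is M. ES(M) = max(sum(A), sum(B)) = max(12, 20) = 20
Free float = ES(successor) - EF(current) = 20 - 20 = 0

0


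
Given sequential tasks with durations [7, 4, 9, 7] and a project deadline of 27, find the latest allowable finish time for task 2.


LF(activity 2) = deadline - sum of successor durations
Successors: activities 3 through 4 with durations [9, 7]
Sum of successor durations = 16
LF = 27 - 16 = 11

11


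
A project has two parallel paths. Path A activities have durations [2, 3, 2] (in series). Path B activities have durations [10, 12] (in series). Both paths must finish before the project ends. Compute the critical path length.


Path A total = 2 + 3 + 2 = 7
Path B total = 10 + 12 = 22
Critical path = longest path = max(7, 22) = 22

22


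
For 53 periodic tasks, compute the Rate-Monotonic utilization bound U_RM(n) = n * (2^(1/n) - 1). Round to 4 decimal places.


Compute 2^(1/53) = 1.0131641430
Subtract 1: 1.0131641430 - 1 = 0.0131641430
Multiply by n: 53 * 0.0131641430 = 0.6976995790
Round to 4 dp: 0.6977

0.6977


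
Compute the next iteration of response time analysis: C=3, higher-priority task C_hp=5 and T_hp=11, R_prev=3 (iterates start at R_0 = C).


R_next = C + ceil(R_prev / T_hp) * C_hp
ceil(3 / 11) = ceil(0.2727) = 1
Interference = 1 * 5 = 5
R_next = 3 + 5 = 8

8


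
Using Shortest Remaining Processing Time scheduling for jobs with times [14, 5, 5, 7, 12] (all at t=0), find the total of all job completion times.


Since all jobs arrive at t=0, SRPT equals SPT ordering.
SPT order: [5, 5, 7, 12, 14]
Completion times:
  Job 1: p=5, C=5
  Job 2: p=5, C=10
  Job 3: p=7, C=17
  Job 4: p=12, C=29
  Job 5: p=14, C=43
Total completion time = 5 + 10 + 17 + 29 + 43 = 104

104


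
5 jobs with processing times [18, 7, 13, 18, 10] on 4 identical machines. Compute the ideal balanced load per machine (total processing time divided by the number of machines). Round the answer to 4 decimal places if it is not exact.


Total processing time = 18 + 7 + 13 + 18 + 10 = 66
Number of machines = 4
Ideal balanced load = 66 / 4 = 16.5

16.5


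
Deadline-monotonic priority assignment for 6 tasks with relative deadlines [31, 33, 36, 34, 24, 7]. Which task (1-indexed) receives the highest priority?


Sort tasks by relative deadline (ascending):
  Task 6: deadline = 7
  Task 5: deadline = 24
  Task 1: deadline = 31
  Task 2: deadline = 33
  Task 4: deadline = 34
  Task 3: deadline = 36
Priority order (highest first): [6, 5, 1, 2, 4, 3]
Highest priority task = 6

6


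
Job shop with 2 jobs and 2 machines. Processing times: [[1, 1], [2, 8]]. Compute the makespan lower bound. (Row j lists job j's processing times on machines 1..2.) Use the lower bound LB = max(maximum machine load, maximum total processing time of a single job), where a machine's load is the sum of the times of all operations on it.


Machine loads:
  Machine 1: 1 + 2 = 3
  Machine 2: 1 + 8 = 9
Max machine load = 9
Job totals:
  Job 1: 2
  Job 2: 10
Max job total = 10
Lower bound = max(9, 10) = 10

10


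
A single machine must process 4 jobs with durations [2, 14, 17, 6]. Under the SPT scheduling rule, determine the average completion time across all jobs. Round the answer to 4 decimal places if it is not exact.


Sort jobs by processing time (SPT order): [2, 6, 14, 17]
Compute completion times sequentially:
  Job 1: processing = 2, completes at 2
  Job 2: processing = 6, completes at 8
  Job 3: processing = 14, completes at 22
  Job 4: processing = 17, completes at 39
Sum of completion times = 71
Average completion time = 71/4 = 17.75

17.75


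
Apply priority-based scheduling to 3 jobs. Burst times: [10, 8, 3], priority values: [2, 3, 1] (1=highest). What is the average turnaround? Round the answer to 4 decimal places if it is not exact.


Sort by priority (ascending = highest first):
Order: [(1, 3), (2, 10), (3, 8)]
Completion times:
  Priority 1, burst=3, C=3
  Priority 2, burst=10, C=13
  Priority 3, burst=8, C=21
Average turnaround = 37/3 = 12.3333

12.3333


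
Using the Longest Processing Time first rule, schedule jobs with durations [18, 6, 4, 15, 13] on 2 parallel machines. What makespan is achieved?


Sort jobs in decreasing order (LPT): [18, 15, 13, 6, 4]
Assign each job to the least loaded machine:
  Machine 1: jobs [18, 6, 4], load = 28
  Machine 2: jobs [15, 13], load = 28
Makespan = max load = 28

28


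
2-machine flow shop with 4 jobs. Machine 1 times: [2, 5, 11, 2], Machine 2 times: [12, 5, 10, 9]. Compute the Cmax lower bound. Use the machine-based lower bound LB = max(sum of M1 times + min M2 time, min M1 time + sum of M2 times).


LB1 = sum(M1 times) + min(M2 times) = 20 + 5 = 25
LB2 = min(M1 times) + sum(M2 times) = 2 + 36 = 38
Lower bound = max(LB1, LB2) = max(25, 38) = 38

38


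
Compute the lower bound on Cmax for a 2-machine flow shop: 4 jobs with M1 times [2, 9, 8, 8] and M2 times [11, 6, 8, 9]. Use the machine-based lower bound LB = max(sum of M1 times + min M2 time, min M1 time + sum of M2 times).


LB1 = sum(M1 times) + min(M2 times) = 27 + 6 = 33
LB2 = min(M1 times) + sum(M2 times) = 2 + 34 = 36
Lower bound = max(LB1, LB2) = max(33, 36) = 36

36


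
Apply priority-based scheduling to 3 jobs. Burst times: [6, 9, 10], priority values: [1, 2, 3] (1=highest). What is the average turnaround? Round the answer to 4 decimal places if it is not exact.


Sort by priority (ascending = highest first):
Order: [(1, 6), (2, 9), (3, 10)]
Completion times:
  Priority 1, burst=6, C=6
  Priority 2, burst=9, C=15
  Priority 3, burst=10, C=25
Average turnaround = 46/3 = 15.3333

15.3333


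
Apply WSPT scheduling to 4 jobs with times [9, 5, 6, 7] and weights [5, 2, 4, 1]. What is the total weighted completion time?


Compute p/w ratios and sort ascending (WSPT): [(6, 4), (9, 5), (5, 2), (7, 1)]
Compute weighted completion times:
  Job (p=6,w=4): C=6, w*C=4*6=24
  Job (p=9,w=5): C=15, w*C=5*15=75
  Job (p=5,w=2): C=20, w*C=2*20=40
  Job (p=7,w=1): C=27, w*C=1*27=27
Total weighted completion time = 166

166


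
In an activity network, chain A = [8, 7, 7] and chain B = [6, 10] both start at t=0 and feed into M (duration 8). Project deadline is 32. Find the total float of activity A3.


Forward pass: ES(A3) = sum of predecessors on chain A = 15
EF = ES + duration = 15 + 7 = 22
Backward pass: LF(M) = deadline = 32; LS(M) = 32 - 8 = 24
LF(A3) = LS(M) - sum(successors on chain A) = 24 - 0 = 24
LS = LF - duration = 24 - 7 = 17
Total float = LS - ES = 17 - 15 = 2

2


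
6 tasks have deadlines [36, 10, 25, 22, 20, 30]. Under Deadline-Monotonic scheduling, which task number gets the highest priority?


Sort tasks by relative deadline (ascending):
  Task 2: deadline = 10
  Task 5: deadline = 20
  Task 4: deadline = 22
  Task 3: deadline = 25
  Task 6: deadline = 30
  Task 1: deadline = 36
Priority order (highest first): [2, 5, 4, 3, 6, 1]
Highest priority task = 2

2


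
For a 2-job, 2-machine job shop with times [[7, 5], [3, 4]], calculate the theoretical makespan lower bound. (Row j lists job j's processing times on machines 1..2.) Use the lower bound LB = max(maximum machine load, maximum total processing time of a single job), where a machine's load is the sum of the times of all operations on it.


Machine loads:
  Machine 1: 7 + 3 = 10
  Machine 2: 5 + 4 = 9
Max machine load = 10
Job totals:
  Job 1: 12
  Job 2: 7
Max job total = 12
Lower bound = max(10, 12) = 12

12


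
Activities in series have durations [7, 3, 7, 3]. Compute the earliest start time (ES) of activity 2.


Activity 2 starts after activities 1 through 1 complete.
Predecessor durations: [7]
ES = 7 = 7

7


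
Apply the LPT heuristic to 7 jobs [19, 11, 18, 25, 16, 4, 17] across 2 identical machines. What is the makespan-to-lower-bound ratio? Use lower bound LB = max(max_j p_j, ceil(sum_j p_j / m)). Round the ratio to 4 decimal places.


LPT order: [25, 19, 18, 17, 16, 11, 4]
Machine loads after assignment: [57, 53]
LPT makespan = 57
Lower bound = max(max_job, ceil(total/2)) = max(25, 55) = 55
Ratio = 57 / 55 = 1.0364

1.0364


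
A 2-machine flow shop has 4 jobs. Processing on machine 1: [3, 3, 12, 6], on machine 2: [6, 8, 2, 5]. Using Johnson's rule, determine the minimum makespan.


Apply Johnson's rule:
  Group 1 (a <= b): [(1, 3, 6), (2, 3, 8)]
  Group 2 (a > b): [(4, 6, 5), (3, 12, 2)]
Optimal job order: [1, 2, 4, 3]
Schedule:
  Job 1: M1 done at 3, M2 done at 9
  Job 2: M1 done at 6, M2 done at 17
  Job 4: M1 done at 12, M2 done at 22
  Job 3: M1 done at 24, M2 done at 26
Makespan = 26

26


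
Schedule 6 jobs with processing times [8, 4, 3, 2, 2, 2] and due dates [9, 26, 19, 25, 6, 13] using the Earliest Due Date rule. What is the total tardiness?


Sort by due date (EDD order): [(2, 6), (8, 9), (2, 13), (3, 19), (2, 25), (4, 26)]
Compute completion times and tardiness:
  Job 1: p=2, d=6, C=2, tardiness=max(0,2-6)=0
  Job 2: p=8, d=9, C=10, tardiness=max(0,10-9)=1
  Job 3: p=2, d=13, C=12, tardiness=max(0,12-13)=0
  Job 4: p=3, d=19, C=15, tardiness=max(0,15-19)=0
  Job 5: p=2, d=25, C=17, tardiness=max(0,17-25)=0
  Job 6: p=4, d=26, C=21, tardiness=max(0,21-26)=0
Total tardiness = 1

1


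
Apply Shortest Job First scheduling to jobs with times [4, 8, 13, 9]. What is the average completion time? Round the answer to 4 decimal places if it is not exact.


SJF order (ascending): [4, 8, 9, 13]
Completion times:
  Job 1: burst=4, C=4
  Job 2: burst=8, C=12
  Job 3: burst=9, C=21
  Job 4: burst=13, C=34
Average completion = 71/4 = 17.75

17.75


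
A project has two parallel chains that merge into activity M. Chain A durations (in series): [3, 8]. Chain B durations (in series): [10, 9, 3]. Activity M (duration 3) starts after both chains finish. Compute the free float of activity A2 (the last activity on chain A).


ES(A2) = sum of predecessors on chain A = 3
EF(A2) = ES + duration = 3 + 8 = 11
Successor of A2 is M. ES(M) = max(sum(A), sum(B)) = max(11, 22) = 22
Free float = ES(successor) - EF(current) = 22 - 11 = 11

11


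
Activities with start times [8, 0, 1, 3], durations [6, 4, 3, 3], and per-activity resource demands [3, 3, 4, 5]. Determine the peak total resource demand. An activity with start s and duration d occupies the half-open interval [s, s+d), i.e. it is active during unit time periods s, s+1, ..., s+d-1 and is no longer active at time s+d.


Each activity i is active on [start_i, start_i + duration_i).
Compute total resource usage per time slot:
  t=0: active resources = [3], total = 3
  t=1: active resources = [3, 4], total = 7
  t=2: active resources = [3, 4], total = 7
  t=3: active resources = [3, 4, 5], total = 12
  t=4: active resources = [5], total = 5
  t=5: active resources = [5], total = 5
  t=6: active resources = [], total = 0
  t=7: active resources = [], total = 0
  t=8: active resources = [3], total = 3
  t=9: active resources = [3], total = 3
  t=10: active resources = [3], total = 3
  t=11: active resources = [3], total = 3
  t=12: active resources = [3], total = 3
  t=13: active resources = [3], total = 3
Peak resource demand = 12

12


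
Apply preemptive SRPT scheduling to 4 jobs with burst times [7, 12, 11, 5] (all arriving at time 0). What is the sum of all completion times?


Since all jobs arrive at t=0, SRPT equals SPT ordering.
SPT order: [5, 7, 11, 12]
Completion times:
  Job 1: p=5, C=5
  Job 2: p=7, C=12
  Job 3: p=11, C=23
  Job 4: p=12, C=35
Total completion time = 5 + 12 + 23 + 35 = 75

75


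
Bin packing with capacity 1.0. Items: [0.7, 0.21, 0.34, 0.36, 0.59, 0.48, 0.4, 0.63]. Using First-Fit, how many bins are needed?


Place items sequentially using First-Fit:
  Item 0.7 -> new Bin 1
  Item 0.21 -> Bin 1 (now 0.91)
  Item 0.34 -> new Bin 2
  Item 0.36 -> Bin 2 (now 0.7)
  Item 0.59 -> new Bin 3
  Item 0.48 -> new Bin 4
  Item 0.4 -> Bin 3 (now 0.99)
  Item 0.63 -> new Bin 5
Total bins used = 5

5


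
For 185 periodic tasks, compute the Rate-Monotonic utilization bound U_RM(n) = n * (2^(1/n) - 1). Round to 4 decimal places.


Compute 2^(1/185) = 1.0037537693
Subtract 1: 1.0037537693 - 1 = 0.0037537693
Multiply by n: 185 * 0.0037537693 = 0.6944473205
Round to 4 dp: 0.6944

0.6944


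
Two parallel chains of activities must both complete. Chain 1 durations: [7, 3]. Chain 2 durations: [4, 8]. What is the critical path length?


Path A total = 7 + 3 = 10
Path B total = 4 + 8 = 12
Critical path = longest path = max(10, 12) = 12

12


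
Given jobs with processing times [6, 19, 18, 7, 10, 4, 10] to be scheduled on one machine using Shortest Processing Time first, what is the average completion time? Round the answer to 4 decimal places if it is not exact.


Sort jobs by processing time (SPT order): [4, 6, 7, 10, 10, 18, 19]
Compute completion times sequentially:
  Job 1: processing = 4, completes at 4
  Job 2: processing = 6, completes at 10
  Job 3: processing = 7, completes at 17
  Job 4: processing = 10, completes at 27
  Job 5: processing = 10, completes at 37
  Job 6: processing = 18, completes at 55
  Job 7: processing = 19, completes at 74
Sum of completion times = 224
Average completion time = 224/7 = 32.0

32.0


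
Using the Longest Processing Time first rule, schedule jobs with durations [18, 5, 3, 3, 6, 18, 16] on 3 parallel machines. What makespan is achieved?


Sort jobs in decreasing order (LPT): [18, 18, 16, 6, 5, 3, 3]
Assign each job to the least loaded machine:
  Machine 1: jobs [18, 5], load = 23
  Machine 2: jobs [18, 3, 3], load = 24
  Machine 3: jobs [16, 6], load = 22
Makespan = max load = 24

24


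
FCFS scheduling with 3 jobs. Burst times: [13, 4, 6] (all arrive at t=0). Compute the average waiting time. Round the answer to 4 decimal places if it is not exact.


FCFS order (as given): [13, 4, 6]
Waiting times:
  Job 1: wait = 0
  Job 2: wait = 13
  Job 3: wait = 17
Sum of waiting times = 30
Average waiting time = 30/3 = 10.0

10.0


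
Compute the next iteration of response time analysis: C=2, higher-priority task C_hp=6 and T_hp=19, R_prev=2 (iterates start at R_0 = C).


R_next = C + ceil(R_prev / T_hp) * C_hp
ceil(2 / 19) = ceil(0.1053) = 1
Interference = 1 * 6 = 6
R_next = 2 + 6 = 8

8


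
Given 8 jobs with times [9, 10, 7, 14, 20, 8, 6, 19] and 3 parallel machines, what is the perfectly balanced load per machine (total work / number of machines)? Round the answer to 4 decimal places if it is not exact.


Total processing time = 9 + 10 + 7 + 14 + 20 + 8 + 6 + 19 = 93
Number of machines = 3
Ideal balanced load = 93 / 3 = 31.0

31.0


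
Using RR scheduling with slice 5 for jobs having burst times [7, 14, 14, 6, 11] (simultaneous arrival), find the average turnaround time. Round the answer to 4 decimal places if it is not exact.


Time quantum = 5
Execution trace:
  J1 runs 5 units, time = 5
  J2 runs 5 units, time = 10
  J3 runs 5 units, time = 15
  J4 runs 5 units, time = 20
  J5 runs 5 units, time = 25
  J1 runs 2 units, time = 27
  J2 runs 5 units, time = 32
  J3 runs 5 units, time = 37
  J4 runs 1 units, time = 38
  J5 runs 5 units, time = 43
  J2 runs 4 units, time = 47
  J3 runs 4 units, time = 51
  J5 runs 1 units, time = 52
Finish times: [27, 47, 51, 38, 52]
Average turnaround = 215/5 = 43.0

43.0


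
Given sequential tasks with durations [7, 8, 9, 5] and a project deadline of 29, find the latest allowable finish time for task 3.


LF(activity 3) = deadline - sum of successor durations
Successors: activities 4 through 4 with durations [5]
Sum of successor durations = 5
LF = 29 - 5 = 24

24


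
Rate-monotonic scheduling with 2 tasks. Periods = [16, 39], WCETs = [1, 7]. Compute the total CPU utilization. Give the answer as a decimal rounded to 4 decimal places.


Compute individual utilizations (exact fractions):
  Task 1: C/T = 1/16 (approx. 0.0625)
  Task 2: C/T = 7/39 (approx. 0.1795)
Total utilization U = 1/16 + 7/39 = 151/624
Rounded to 4 decimal places: U = 0.2420
RM (Liu & Layland) bound for 2 tasks = 0.828427; compare with U = 151/624 (approx. 0.241987)
U <= bound, so schedulable by RM sufficient condition.

0.2420


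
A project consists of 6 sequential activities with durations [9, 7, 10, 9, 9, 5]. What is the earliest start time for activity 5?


Activity 5 starts after activities 1 through 4 complete.
Predecessor durations: [9, 7, 10, 9]
ES = 9 + 7 + 10 + 9 = 35

35


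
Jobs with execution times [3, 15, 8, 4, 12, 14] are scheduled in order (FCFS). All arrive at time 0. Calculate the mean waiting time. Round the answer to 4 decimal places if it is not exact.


FCFS order (as given): [3, 15, 8, 4, 12, 14]
Waiting times:
  Job 1: wait = 0
  Job 2: wait = 3
  Job 3: wait = 18
  Job 4: wait = 26
  Job 5: wait = 30
  Job 6: wait = 42
Sum of waiting times = 119
Average waiting time = 119/6 = 19.8333

19.8333


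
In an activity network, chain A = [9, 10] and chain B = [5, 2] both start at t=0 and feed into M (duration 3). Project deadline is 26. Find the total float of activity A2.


Forward pass: ES(A2) = sum of predecessors on chain A = 9
EF = ES + duration = 9 + 10 = 19
Backward pass: LF(M) = deadline = 26; LS(M) = 26 - 3 = 23
LF(A2) = LS(M) - sum(successors on chain A) = 23 - 0 = 23
LS = LF - duration = 23 - 10 = 13
Total float = LS - ES = 13 - 9 = 4

4


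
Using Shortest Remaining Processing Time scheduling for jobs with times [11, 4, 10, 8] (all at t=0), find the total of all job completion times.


Since all jobs arrive at t=0, SRPT equals SPT ordering.
SPT order: [4, 8, 10, 11]
Completion times:
  Job 1: p=4, C=4
  Job 2: p=8, C=12
  Job 3: p=10, C=22
  Job 4: p=11, C=33
Total completion time = 4 + 12 + 22 + 33 = 71

71


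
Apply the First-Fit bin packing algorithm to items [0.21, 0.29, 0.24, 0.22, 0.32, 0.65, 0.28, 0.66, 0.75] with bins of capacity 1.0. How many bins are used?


Place items sequentially using First-Fit:
  Item 0.21 -> new Bin 1
  Item 0.29 -> Bin 1 (now 0.5)
  Item 0.24 -> Bin 1 (now 0.74)
  Item 0.22 -> Bin 1 (now 0.96)
  Item 0.32 -> new Bin 2
  Item 0.65 -> Bin 2 (now 0.97)
  Item 0.28 -> new Bin 3
  Item 0.66 -> Bin 3 (now 0.94)
  Item 0.75 -> new Bin 4
Total bins used = 4

4


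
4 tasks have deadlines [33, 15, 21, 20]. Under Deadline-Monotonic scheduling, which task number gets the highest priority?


Sort tasks by relative deadline (ascending):
  Task 2: deadline = 15
  Task 4: deadline = 20
  Task 3: deadline = 21
  Task 1: deadline = 33
Priority order (highest first): [2, 4, 3, 1]
Highest priority task = 2

2


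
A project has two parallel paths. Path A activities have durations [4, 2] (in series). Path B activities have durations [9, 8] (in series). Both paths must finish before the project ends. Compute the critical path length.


Path A total = 4 + 2 = 6
Path B total = 9 + 8 = 17
Critical path = longest path = max(6, 17) = 17

17


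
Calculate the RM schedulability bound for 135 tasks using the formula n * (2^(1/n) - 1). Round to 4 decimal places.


Compute 2^(1/135) = 1.0051476273
Subtract 1: 1.0051476273 - 1 = 0.0051476273
Multiply by n: 135 * 0.0051476273 = 0.6949296855
Round to 4 dp: 0.6949

0.6949


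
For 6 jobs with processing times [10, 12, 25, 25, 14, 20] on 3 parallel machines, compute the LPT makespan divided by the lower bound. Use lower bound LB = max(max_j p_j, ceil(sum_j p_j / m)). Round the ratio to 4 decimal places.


LPT order: [25, 25, 20, 14, 12, 10]
Machine loads after assignment: [37, 35, 34]
LPT makespan = 37
Lower bound = max(max_job, ceil(total/3)) = max(25, 36) = 36
Ratio = 37 / 36 = 1.0278

1.0278


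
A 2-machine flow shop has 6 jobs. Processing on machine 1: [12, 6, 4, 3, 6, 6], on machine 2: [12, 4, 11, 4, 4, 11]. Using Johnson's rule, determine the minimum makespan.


Apply Johnson's rule:
  Group 1 (a <= b): [(4, 3, 4), (3, 4, 11), (6, 6, 11), (1, 12, 12)]
  Group 2 (a > b): [(2, 6, 4), (5, 6, 4)]
Optimal job order: [4, 3, 6, 1, 2, 5]
Schedule:
  Job 4: M1 done at 3, M2 done at 7
  Job 3: M1 done at 7, M2 done at 18
  Job 6: M1 done at 13, M2 done at 29
  Job 1: M1 done at 25, M2 done at 41
  Job 2: M1 done at 31, M2 done at 45
  Job 5: M1 done at 37, M2 done at 49
Makespan = 49

49


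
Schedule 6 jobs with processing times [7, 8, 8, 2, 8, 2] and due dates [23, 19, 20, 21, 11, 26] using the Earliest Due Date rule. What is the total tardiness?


Sort by due date (EDD order): [(8, 11), (8, 19), (8, 20), (2, 21), (7, 23), (2, 26)]
Compute completion times and tardiness:
  Job 1: p=8, d=11, C=8, tardiness=max(0,8-11)=0
  Job 2: p=8, d=19, C=16, tardiness=max(0,16-19)=0
  Job 3: p=8, d=20, C=24, tardiness=max(0,24-20)=4
  Job 4: p=2, d=21, C=26, tardiness=max(0,26-21)=5
  Job 5: p=7, d=23, C=33, tardiness=max(0,33-23)=10
  Job 6: p=2, d=26, C=35, tardiness=max(0,35-26)=9
Total tardiness = 28

28


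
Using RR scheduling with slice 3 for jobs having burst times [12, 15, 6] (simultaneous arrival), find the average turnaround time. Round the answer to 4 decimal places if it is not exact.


Time quantum = 3
Execution trace:
  J1 runs 3 units, time = 3
  J2 runs 3 units, time = 6
  J3 runs 3 units, time = 9
  J1 runs 3 units, time = 12
  J2 runs 3 units, time = 15
  J3 runs 3 units, time = 18
  J1 runs 3 units, time = 21
  J2 runs 3 units, time = 24
  J1 runs 3 units, time = 27
  J2 runs 3 units, time = 30
  J2 runs 3 units, time = 33
Finish times: [27, 33, 18]
Average turnaround = 78/3 = 26.0

26.0


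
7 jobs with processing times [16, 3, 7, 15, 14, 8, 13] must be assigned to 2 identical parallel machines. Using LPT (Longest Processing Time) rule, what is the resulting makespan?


Sort jobs in decreasing order (LPT): [16, 15, 14, 13, 8, 7, 3]
Assign each job to the least loaded machine:
  Machine 1: jobs [16, 13, 8], load = 37
  Machine 2: jobs [15, 14, 7, 3], load = 39
Makespan = max load = 39

39


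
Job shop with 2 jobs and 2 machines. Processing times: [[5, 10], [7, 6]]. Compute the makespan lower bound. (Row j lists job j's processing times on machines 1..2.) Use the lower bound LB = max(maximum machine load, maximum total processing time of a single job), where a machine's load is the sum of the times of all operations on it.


Machine loads:
  Machine 1: 5 + 7 = 12
  Machine 2: 10 + 6 = 16
Max machine load = 16
Job totals:
  Job 1: 15
  Job 2: 13
Max job total = 15
Lower bound = max(16, 15) = 16

16


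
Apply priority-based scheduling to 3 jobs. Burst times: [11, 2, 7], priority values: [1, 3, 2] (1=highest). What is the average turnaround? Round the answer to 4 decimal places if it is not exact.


Sort by priority (ascending = highest first):
Order: [(1, 11), (2, 7), (3, 2)]
Completion times:
  Priority 1, burst=11, C=11
  Priority 2, burst=7, C=18
  Priority 3, burst=2, C=20
Average turnaround = 49/3 = 16.3333

16.3333


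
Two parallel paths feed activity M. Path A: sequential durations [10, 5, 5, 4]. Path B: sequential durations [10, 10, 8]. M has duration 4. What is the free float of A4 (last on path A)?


ES(A4) = sum of predecessors on chain A = 20
EF(A4) = ES + duration = 20 + 4 = 24
Successor of A4 is M. ES(M) = max(sum(A), sum(B)) = max(24, 28) = 28
Free float = ES(successor) - EF(current) = 28 - 24 = 4

4


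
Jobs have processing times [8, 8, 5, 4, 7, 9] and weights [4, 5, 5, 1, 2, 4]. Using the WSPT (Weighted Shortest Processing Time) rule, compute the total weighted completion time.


Compute p/w ratios and sort ascending (WSPT): [(5, 5), (8, 5), (8, 4), (9, 4), (7, 2), (4, 1)]
Compute weighted completion times:
  Job (p=5,w=5): C=5, w*C=5*5=25
  Job (p=8,w=5): C=13, w*C=5*13=65
  Job (p=8,w=4): C=21, w*C=4*21=84
  Job (p=9,w=4): C=30, w*C=4*30=120
  Job (p=7,w=2): C=37, w*C=2*37=74
  Job (p=4,w=1): C=41, w*C=1*41=41
Total weighted completion time = 409

409


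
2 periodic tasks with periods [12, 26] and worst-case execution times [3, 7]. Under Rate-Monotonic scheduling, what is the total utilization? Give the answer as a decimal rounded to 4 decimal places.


Compute individual utilizations (exact fractions):
  Task 1: C/T = 3/12 = 1/4 (approx. 0.25)
  Task 2: C/T = 7/26 (approx. 0.2692)
Total utilization U = 1/4 + 7/26 = 27/52
Rounded to 4 decimal places: U = 0.5192
RM (Liu & Layland) bound for 2 tasks = 0.828427; compare with U = 27/52 (approx. 0.519231)
U <= bound, so schedulable by RM sufficient condition.

0.5192


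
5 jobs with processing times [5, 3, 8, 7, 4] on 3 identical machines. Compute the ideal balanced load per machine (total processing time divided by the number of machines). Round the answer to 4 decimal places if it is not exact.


Total processing time = 5 + 3 + 8 + 7 + 4 = 27
Number of machines = 3
Ideal balanced load = 27 / 3 = 9.0

9.0


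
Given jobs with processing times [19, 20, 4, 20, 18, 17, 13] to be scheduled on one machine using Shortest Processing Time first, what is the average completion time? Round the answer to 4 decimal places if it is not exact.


Sort jobs by processing time (SPT order): [4, 13, 17, 18, 19, 20, 20]
Compute completion times sequentially:
  Job 1: processing = 4, completes at 4
  Job 2: processing = 13, completes at 17
  Job 3: processing = 17, completes at 34
  Job 4: processing = 18, completes at 52
  Job 5: processing = 19, completes at 71
  Job 6: processing = 20, completes at 91
  Job 7: processing = 20, completes at 111
Sum of completion times = 380
Average completion time = 380/7 = 54.2857

54.2857


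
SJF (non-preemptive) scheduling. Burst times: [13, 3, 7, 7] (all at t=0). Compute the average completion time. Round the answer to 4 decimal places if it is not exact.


SJF order (ascending): [3, 7, 7, 13]
Completion times:
  Job 1: burst=3, C=3
  Job 2: burst=7, C=10
  Job 3: burst=7, C=17
  Job 4: burst=13, C=30
Average completion = 60/4 = 15.0

15.0


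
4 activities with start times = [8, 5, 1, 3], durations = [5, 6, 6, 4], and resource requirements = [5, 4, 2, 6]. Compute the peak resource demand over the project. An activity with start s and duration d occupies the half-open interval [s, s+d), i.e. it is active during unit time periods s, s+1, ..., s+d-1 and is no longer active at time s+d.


Each activity i is active on [start_i, start_i + duration_i).
Compute total resource usage per time slot:
  t=0: active resources = [], total = 0
  t=1: active resources = [2], total = 2
  t=2: active resources = [2], total = 2
  t=3: active resources = [2, 6], total = 8
  t=4: active resources = [2, 6], total = 8
  t=5: active resources = [4, 2, 6], total = 12
  t=6: active resources = [4, 2, 6], total = 12
  t=7: active resources = [4], total = 4
  t=8: active resources = [5, 4], total = 9
  t=9: active resources = [5, 4], total = 9
  t=10: active resources = [5, 4], total = 9
  t=11: active resources = [5], total = 5
  t=12: active resources = [5], total = 5
Peak resource demand = 12

12


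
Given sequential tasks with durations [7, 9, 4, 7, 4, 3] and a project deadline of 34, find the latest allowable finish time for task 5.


LF(activity 5) = deadline - sum of successor durations
Successors: activities 6 through 6 with durations [3]
Sum of successor durations = 3
LF = 34 - 3 = 31

31


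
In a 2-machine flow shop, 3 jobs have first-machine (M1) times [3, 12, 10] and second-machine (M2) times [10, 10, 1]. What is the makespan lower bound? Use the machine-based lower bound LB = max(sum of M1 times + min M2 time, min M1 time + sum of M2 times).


LB1 = sum(M1 times) + min(M2 times) = 25 + 1 = 26
LB2 = min(M1 times) + sum(M2 times) = 3 + 21 = 24
Lower bound = max(LB1, LB2) = max(26, 24) = 26

26


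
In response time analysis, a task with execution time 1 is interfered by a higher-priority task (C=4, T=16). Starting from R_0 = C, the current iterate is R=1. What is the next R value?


R_next = C + ceil(R_prev / T_hp) * C_hp
ceil(1 / 16) = ceil(0.0625) = 1
Interference = 1 * 4 = 4
R_next = 1 + 4 = 5

5


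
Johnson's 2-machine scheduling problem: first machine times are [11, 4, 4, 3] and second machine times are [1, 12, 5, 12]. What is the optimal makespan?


Apply Johnson's rule:
  Group 1 (a <= b): [(4, 3, 12), (2, 4, 12), (3, 4, 5)]
  Group 2 (a > b): [(1, 11, 1)]
Optimal job order: [4, 2, 3, 1]
Schedule:
  Job 4: M1 done at 3, M2 done at 15
  Job 2: M1 done at 7, M2 done at 27
  Job 3: M1 done at 11, M2 done at 32
  Job 1: M1 done at 22, M2 done at 33
Makespan = 33

33


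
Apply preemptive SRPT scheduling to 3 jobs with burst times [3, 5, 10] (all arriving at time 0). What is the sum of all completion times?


Since all jobs arrive at t=0, SRPT equals SPT ordering.
SPT order: [3, 5, 10]
Completion times:
  Job 1: p=3, C=3
  Job 2: p=5, C=8
  Job 3: p=10, C=18
Total completion time = 3 + 8 + 18 = 29

29


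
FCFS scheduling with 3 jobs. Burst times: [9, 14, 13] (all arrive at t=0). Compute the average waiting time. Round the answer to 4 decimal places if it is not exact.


FCFS order (as given): [9, 14, 13]
Waiting times:
  Job 1: wait = 0
  Job 2: wait = 9
  Job 3: wait = 23
Sum of waiting times = 32
Average waiting time = 32/3 = 10.6667

10.6667


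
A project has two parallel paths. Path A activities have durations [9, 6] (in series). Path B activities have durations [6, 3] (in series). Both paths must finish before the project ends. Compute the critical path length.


Path A total = 9 + 6 = 15
Path B total = 6 + 3 = 9
Critical path = longest path = max(15, 9) = 15

15


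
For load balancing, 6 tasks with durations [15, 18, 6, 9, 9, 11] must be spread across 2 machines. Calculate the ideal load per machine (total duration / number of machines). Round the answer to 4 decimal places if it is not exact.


Total processing time = 15 + 18 + 6 + 9 + 9 + 11 = 68
Number of machines = 2
Ideal balanced load = 68 / 2 = 34.0

34.0


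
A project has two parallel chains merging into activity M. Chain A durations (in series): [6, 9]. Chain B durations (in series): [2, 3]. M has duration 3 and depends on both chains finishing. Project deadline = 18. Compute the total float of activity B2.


Forward pass: ES(B2) = sum of predecessors on chain B = 2
EF = ES + duration = 2 + 3 = 5
Backward pass: LF(M) = deadline = 18; LS(M) = 18 - 3 = 15
LF(B2) = LS(M) - sum(successors on chain B) = 15 - 0 = 15
LS = LF - duration = 15 - 3 = 12
Total float = LS - ES = 12 - 2 = 10

10


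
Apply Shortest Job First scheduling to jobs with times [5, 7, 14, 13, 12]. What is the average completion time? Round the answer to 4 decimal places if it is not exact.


SJF order (ascending): [5, 7, 12, 13, 14]
Completion times:
  Job 1: burst=5, C=5
  Job 2: burst=7, C=12
  Job 3: burst=12, C=24
  Job 4: burst=13, C=37
  Job 5: burst=14, C=51
Average completion = 129/5 = 25.8

25.8


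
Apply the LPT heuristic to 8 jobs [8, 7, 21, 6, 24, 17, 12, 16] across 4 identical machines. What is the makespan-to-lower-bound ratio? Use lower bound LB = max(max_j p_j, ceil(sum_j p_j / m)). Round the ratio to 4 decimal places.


LPT order: [24, 21, 17, 16, 12, 8, 7, 6]
Machine loads after assignment: [30, 28, 25, 28]
LPT makespan = 30
Lower bound = max(max_job, ceil(total/4)) = max(24, 28) = 28
Ratio = 30 / 28 = 1.0714

1.0714
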